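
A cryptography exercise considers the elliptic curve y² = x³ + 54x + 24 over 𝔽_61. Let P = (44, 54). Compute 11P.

(9, 43)

Double-and-add on 11 = (1011)₂. Start with P = (44, 54) for the leading 1-bit.
double: tangent at (44, 54): λ = (3·44² + 54)/(2·54) ≡ 6/47. 47⁻¹ ≡ 13 (mod 61), so λ ≡ 6·13 ≡ 17.
  x = λ² - 44 - 44 = 289 - 88 ≡ 18; y = λ·(44 - 18) - 54 ≡ 22. → (18, 22)
double: tangent at (18, 22): λ = (3·18² + 54)/(2·22) ≡ 50/44. 44⁻¹ ≡ 43 (mod 61) since 44·43 = 1892 ≡ 1, so λ ≡ 50·43 ≡ 15.
  x = λ² - 18 - 18 = 225 - 36 ≡ 6; y = λ·(18 - 6) - 22 ≡ 36. → (6, 36)
add P: (6, 36) + (44, 54). λ = (54 - 36)/(44 - 6) ≡ 18/38 mod 61. 38⁻¹ ≡ 53 (mod 61) since 38·53 = 2014 ≡ 1, so λ ≡ 39.
  x = λ² - 6 - 44 = 1521 - 50 ≡ 7; y = λ·(6 - 7) - 36 ≡ 47. → (7, 47)
double: tangent at (7, 47): λ = (3·7² + 54)/(2·47) ≡ 18/33. 33⁻¹ ≡ 37 (mod 61) since 33·37 = 1221 ≡ 1, so λ ≡ 18·37 ≡ 56.
  x = λ² - 7 - 7 = 3136 - 14 ≡ 11; y = λ·(7 - 11) - 47 ≡ 34. → (11, 34)
add P: (11, 34) + (44, 54). λ = (54 - 34)/(44 - 11) ≡ 20/33 mod 61. 33⁻¹ ≡ 37 (mod 61), so λ ≡ 8.
  x = λ² - 11 - 44 = 64 - 55 ≡ 9; y = λ·(11 - 9) - 34 ≡ 43. → (9, 43)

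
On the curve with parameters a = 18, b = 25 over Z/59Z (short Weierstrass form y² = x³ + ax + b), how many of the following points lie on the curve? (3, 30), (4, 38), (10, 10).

0

(3, 30): 30² ≡ 15, rhs ≡ 47 → off.
(4, 38): 38² ≡ 28, rhs ≡ 43 → off.
(10, 10): 10² ≡ 41, rhs ≡ 25 → off.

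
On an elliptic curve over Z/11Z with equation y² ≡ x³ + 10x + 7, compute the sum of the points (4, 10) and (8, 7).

(3, 3)

(4, 10) + (8, 7). λ = (7 - 10)/(8 - 4) ≡ 8/4 mod 11. 4⁻¹ ≡ 3 (mod 11), so λ ≡ 2.
  x = λ² - 4 - 8 = 4 - 12 ≡ 3; y = λ·(4 - 3) - 10 ≡ 3. → (3, 3)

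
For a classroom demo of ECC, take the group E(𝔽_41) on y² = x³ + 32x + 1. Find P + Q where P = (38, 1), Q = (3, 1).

(38, 1) + (3, 1). λ = (1 - 1)/(3 - 38) ≡ 0/6 mod 41. 6⁻¹ ≡ 7 (mod 41) since 6·7 = 42 ≡ 1, so λ ≡ 0.
  x = λ² - 38 - 3 = 0 - 41 ≡ 0; y = λ·(38 - 0) - 1 ≡ 40. → (0, 40)

(0, 40)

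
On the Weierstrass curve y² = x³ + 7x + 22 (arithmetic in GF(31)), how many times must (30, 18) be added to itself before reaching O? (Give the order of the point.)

9

2P: tangent at (30, 18): λ = (3·30² + 7)/(2·18) ≡ 10/5. 5⁻¹ ≡ 25 (mod 31), so λ ≡ 10·25 ≡ 2.
  x = λ² - 30 - 30 = 4 - 60 ≡ 6; y = λ·(30 - 6) - 18 ≡ 30. → (6, 30)
3P: (6, 30) + (30, 18). λ = (18 - 30)/(30 - 6) ≡ 19/24 mod 31. 24⁻¹ ≡ 22 (mod 31) since 24·22 = 528 ≡ 1, so λ ≡ 15.
  x = λ² - 6 - 30 = 225 - 36 ≡ 3; y = λ·(6 - 3) - 30 ≡ 15. → (3, 15)
4P: (3, 15) + (30, 18). λ = (18 - 15)/(30 - 3) ≡ 3/27 mod 31. 27⁻¹ ≡ 23 (mod 31) since 27·23 = 621 ≡ 1, so λ ≡ 7.
  x = λ² - 3 - 30 = 49 - 33 ≡ 16; y = λ·(3 - 16) - 15 ≡ 18. → (16, 18)
5P: (16, 18) + (30, 18). λ = (18 - 18)/(30 - 16) ≡ 0/14 mod 31. 14⁻¹ ≡ 20 (mod 31), so λ ≡ 0.
  x = λ² - 16 - 30 = 0 - 46 ≡ 16; y = λ·(16 - 16) - 18 ≡ 13. → (16, 13)
6P: (16, 13) + (30, 18). λ = (18 - 13)/(30 - 16) ≡ 5/14 mod 31. 14⁻¹ ≡ 20 (mod 31) since 14·20 = 280 ≡ 1, so λ ≡ 7.
  x = λ² - 16 - 30 = 49 - 46 ≡ 3; y = λ·(16 - 3) - 13 ≡ 16. → (3, 16)
7P: (3, 16) + (30, 18). λ = (18 - 16)/(30 - 3) ≡ 2/27 mod 31. 27⁻¹ ≡ 23 (mod 31), so λ ≡ 15.
  x = λ² - 3 - 30 = 225 - 33 ≡ 6; y = λ·(3 - 6) - 16 ≡ 1. → (6, 1)
8P: (6, 1) + (30, 18). λ = (18 - 1)/(30 - 6) ≡ 17/24 mod 31. 24⁻¹ ≡ 22 (mod 31) since 24·22 = 528 ≡ 1, so λ ≡ 2.
  x = λ² - 6 - 30 = 4 - 36 ≡ 30; y = λ·(6 - 30) - 1 ≡ 13. → (30, 13)
9P: (30, 13) + (30, 18): same x and y₁ ≡ -y₂, so the sum is O.
9P = O, so the order is 9.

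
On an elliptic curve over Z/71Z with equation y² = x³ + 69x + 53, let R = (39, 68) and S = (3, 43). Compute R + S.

(39, 68) + (3, 43). λ = (43 - 68)/(3 - 39) ≡ 46/35 mod 71. 35⁻¹ ≡ 69 (mod 71) since 35·69 = 2415 ≡ 1, so λ ≡ 50.
  x = λ² - 39 - 3 = 2500 - 42 ≡ 44; y = λ·(39 - 44) - 68 ≡ 37. → (44, 37)

(44, 37)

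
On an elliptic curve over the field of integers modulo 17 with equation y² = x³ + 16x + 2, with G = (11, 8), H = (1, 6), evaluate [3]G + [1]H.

O

First 3G:
Repeated addition: build up to 3G.
2G: tangent at (11, 8): λ = (3·11² + 16)/(2·8) ≡ 5/16. 16⁻¹ ≡ 16 (mod 17), so λ ≡ 5·16 ≡ 12.
  x = λ² - 11 - 11 = 144 - 22 ≡ 3; y = λ·(11 - 3) - 8 ≡ 3. → (3, 3)
3G: (3, 3) + (11, 8). λ = (8 - 3)/(11 - 3) ≡ 5/8 mod 17. 8⁻¹ ≡ 15 (mod 17) since 8·15 = 120 ≡ 1, so λ ≡ 7.
  x = λ² - 3 - 11 = 49 - 14 ≡ 1; y = λ·(3 - 1) - 3 ≡ 11. → (1, 11)
3G = (1, 11).
Finally 3G + H:
(1, 11) + (1, 6): same x and y₁ ≡ -y₂, so the sum is O.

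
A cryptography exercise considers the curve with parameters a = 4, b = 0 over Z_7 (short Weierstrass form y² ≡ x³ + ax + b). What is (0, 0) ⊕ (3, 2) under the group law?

(0, 0) + (3, 2). λ = (2 - 0)/(3 - 0) ≡ 2/3 mod 7. 3⁻¹ ≡ 5 (mod 7), so λ ≡ 3.
  x = λ² - 0 - 3 = 9 - 3 ≡ 6; y = λ·(0 - 6) - 0 ≡ 3. → (6, 3)

(6, 3)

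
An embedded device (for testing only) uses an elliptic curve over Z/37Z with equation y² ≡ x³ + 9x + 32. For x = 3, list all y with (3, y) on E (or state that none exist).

7, 30

x³ + 9x + 32 = 86 ≡ 12 (mod 37).
Square roots of 12 mod 37: 7 and 30 (since 7² = 49 ≡ 12).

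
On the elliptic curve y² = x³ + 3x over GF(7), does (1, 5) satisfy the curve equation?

yes

y² = 5² ≡ 4; x³ + 3x + 0 = 4 ≡ 4 (mod 7). 4 = 4.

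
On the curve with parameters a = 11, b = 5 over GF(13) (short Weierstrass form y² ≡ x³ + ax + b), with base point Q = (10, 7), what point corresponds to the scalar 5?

Repeated addition: build up to 5Q.
2Q: tangent at (10, 7): λ = (3·10² + 11)/(2·7) ≡ 12/1. 1⁻¹ ≡ 1 (mod 13) since 1·1 = 1 ≡ 1, so λ ≡ 12·1 ≡ 12.
  x = λ² - 10 - 10 = 144 - 20 ≡ 7; y = λ·(10 - 7) - 7 ≡ 3. → (7, 3)
3Q: (7, 3) + (10, 7). λ = (7 - 3)/(10 - 7) ≡ 4/3 mod 13. 3⁻¹ ≡ 9 (mod 13), so λ ≡ 10.
  x = λ² - 7 - 10 = 100 - 17 ≡ 5; y = λ·(7 - 5) - 3 ≡ 4. → (5, 4)
4Q: (5, 4) + (10, 7). λ = (7 - 4)/(10 - 5) ≡ 3/5 mod 13. 5⁻¹ ≡ 8 (mod 13) since 5·8 = 40 ≡ 1, so λ ≡ 11.
  x = λ² - 5 - 10 = 121 - 15 ≡ 2; y = λ·(5 - 2) - 4 ≡ 3. → (2, 3)
5Q: (2, 3) + (10, 7). λ = (7 - 3)/(10 - 2) ≡ 4/8 mod 13. 8⁻¹ ≡ 5 (mod 13) since 8·5 = 40 ≡ 1, so λ ≡ 7.
  x = λ² - 2 - 10 = 49 - 12 ≡ 11; y = λ·(2 - 11) - 3 ≡ 12. → (11, 12)

(11, 12)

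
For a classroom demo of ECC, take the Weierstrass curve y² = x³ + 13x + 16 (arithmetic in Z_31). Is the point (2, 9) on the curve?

yes

y² = 9² ≡ 19; x³ + 13x + 16 = 50 ≡ 19 (mod 31). 19 = 19.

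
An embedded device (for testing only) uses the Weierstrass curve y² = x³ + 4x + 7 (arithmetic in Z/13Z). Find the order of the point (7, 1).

7

2P: tangent at (7, 1): λ = (3·7² + 4)/(2·1) ≡ 8/2. 2⁻¹ ≡ 7 (mod 13), so λ ≡ 8·7 ≡ 4.
  x = λ² - 7 - 7 = 16 - 14 ≡ 2; y = λ·(7 - 2) - 1 ≡ 6. → (2, 6)
3P: (2, 6) + (7, 1). λ = (1 - 6)/(7 - 2) ≡ 8/5 mod 13. 5⁻¹ ≡ 8 (mod 13), so λ ≡ 12.
  x = λ² - 2 - 7 = 144 - 9 ≡ 5; y = λ·(2 - 5) - 6 ≡ 10. → (5, 10)
4P: (5, 10) + (7, 1). λ = (1 - 10)/(7 - 5) ≡ 4/2 mod 13. 2⁻¹ ≡ 7 (mod 13), so λ ≡ 2.
  x = λ² - 5 - 7 = 4 - 12 ≡ 5; y = λ·(5 - 5) - 10 ≡ 3. → (5, 3)
5P: (5, 3) + (7, 1). λ = (1 - 3)/(7 - 5) ≡ 11/2 mod 13. 2⁻¹ ≡ 7 (mod 13) since 2·7 = 14 ≡ 1, so λ ≡ 12.
  x = λ² - 5 - 7 = 144 - 12 ≡ 2; y = λ·(5 - 2) - 3 ≡ 7. → (2, 7)
6P: (2, 7) + (7, 1). λ = (1 - 7)/(7 - 2) ≡ 7/5 mod 13. 5⁻¹ ≡ 8 (mod 13), so λ ≡ 4.
  x = λ² - 2 - 7 = 16 - 9 ≡ 7; y = λ·(2 - 7) - 7 ≡ 12. → (7, 12)
7P: (7, 12) + (7, 1): same x and y₁ ≡ -y₂, so the sum is the point at infinity.
7P = the point at infinity, so the order is 7.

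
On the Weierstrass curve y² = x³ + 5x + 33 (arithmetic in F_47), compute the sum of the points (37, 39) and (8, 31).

(8, 16)

(37, 39) + (8, 31). λ = (31 - 39)/(8 - 37) ≡ 39/18 mod 47. 18⁻¹ ≡ 34 (mod 47), so λ ≡ 10.
  x = λ² - 37 - 8 = 100 - 45 ≡ 8; y = λ·(37 - 8) - 39 ≡ 16. → (8, 16)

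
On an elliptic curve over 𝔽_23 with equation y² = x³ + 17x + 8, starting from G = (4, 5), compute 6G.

(22, 17)

Repeated addition: build up to 6G.
2G: tangent at (4, 5): λ = (3·4² + 17)/(2·5) ≡ 19/10. 10⁻¹ ≡ 7 (mod 23), so λ ≡ 19·7 ≡ 18.
  x = λ² - 4 - 4 = 324 - 8 ≡ 17; y = λ·(4 - 17) - 5 ≡ 14. → (17, 14)
3G: (17, 14) + (4, 5). λ = (5 - 14)/(4 - 17) ≡ 14/10 mod 23. 10⁻¹ ≡ 7 (mod 23), so λ ≡ 6.
  x = λ² - 17 - 4 = 36 - 21 ≡ 15; y = λ·(17 - 15) - 14 ≡ 21. → (15, 21)
4G: (15, 21) + (4, 5). λ = (5 - 21)/(4 - 15) ≡ 7/12 mod 23. 12⁻¹ ≡ 2 (mod 23) since 12·2 = 24 ≡ 1, so λ ≡ 14.
  x = λ² - 15 - 4 = 196 - 19 ≡ 16; y = λ·(15 - 16) - 21 ≡ 11. → (16, 11)
5G: (16, 11) + (4, 5). λ = (5 - 11)/(4 - 16) ≡ 17/11 mod 23. 11⁻¹ ≡ 21 (mod 23), so λ ≡ 12.
  x = λ² - 16 - 4 = 144 - 20 ≡ 9; y = λ·(16 - 9) - 11 ≡ 4. → (9, 4)
6G: (9, 4) + (4, 5). λ = (5 - 4)/(4 - 9) ≡ 1/18 mod 23. 18⁻¹ ≡ 9 (mod 23) since 18·9 = 162 ≡ 1, so λ ≡ 9.
  x = λ² - 9 - 4 = 81 - 13 ≡ 22; y = λ·(9 - 22) - 4 ≡ 17. → (22, 17)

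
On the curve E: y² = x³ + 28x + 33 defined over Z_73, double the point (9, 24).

tangent at (9, 24): λ = (3·9² + 28)/(2·24) ≡ 52/48. 48⁻¹ ≡ 35 (mod 73), so λ ≡ 52·35 ≡ 68.
  x = λ² - 9 - 9 = 4624 - 18 ≡ 7; y = λ·(9 - 7) - 24 ≡ 39. → (7, 39)

(7, 39)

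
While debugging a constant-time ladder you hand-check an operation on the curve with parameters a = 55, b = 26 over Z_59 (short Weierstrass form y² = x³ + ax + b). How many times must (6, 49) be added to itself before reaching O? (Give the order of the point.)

7

2P: tangent at (6, 49): λ = (3·6² + 55)/(2·49) ≡ 45/39. 39⁻¹ ≡ 56 (mod 59), so λ ≡ 45·56 ≡ 42.
  x = λ² - 6 - 6 = 1764 - 12 ≡ 41; y = λ·(6 - 41) - 49 ≡ 15. → (41, 15)
3P: (41, 15) + (6, 49). λ = (49 - 15)/(6 - 41) ≡ 34/24 mod 59. 24⁻¹ ≡ 32 (mod 59), so λ ≡ 26.
  x = λ² - 41 - 6 = 676 - 47 ≡ 39; y = λ·(41 - 39) - 15 ≡ 37. → (39, 37)
4P: (39, 37) + (6, 49). λ = (49 - 37)/(6 - 39) ≡ 12/26 mod 59. 26⁻¹ ≡ 25 (mod 59), so λ ≡ 5.
  x = λ² - 39 - 6 = 25 - 45 ≡ 39; y = λ·(39 - 39) - 37 ≡ 22. → (39, 22)
5P: (39, 22) + (6, 49). λ = (49 - 22)/(6 - 39) ≡ 27/26 mod 59. 26⁻¹ ≡ 25 (mod 59), so λ ≡ 26.
  x = λ² - 39 - 6 = 676 - 45 ≡ 41; y = λ·(39 - 41) - 22 ≡ 44. → (41, 44)
6P: (41, 44) + (6, 49). λ = (49 - 44)/(6 - 41) ≡ 5/24 mod 59. 24⁻¹ ≡ 32 (mod 59) since 24·32 = 768 ≡ 1, so λ ≡ 42.
  x = λ² - 41 - 6 = 1764 - 47 ≡ 6; y = λ·(41 - 6) - 44 ≡ 10. → (6, 10)
7P: (6, 10) + (6, 49): same x and y₁ ≡ -y₂, so the sum is O.
7P = O, so the order is 7.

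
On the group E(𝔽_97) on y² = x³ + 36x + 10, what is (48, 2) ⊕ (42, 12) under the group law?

(96, 78)

(48, 2) + (42, 12). λ = (12 - 2)/(42 - 48) ≡ 10/91 mod 97. 91⁻¹ ≡ 16 (mod 97), so λ ≡ 63.
  x = λ² - 48 - 42 = 3969 - 90 ≡ 96; y = λ·(48 - 96) - 2 ≡ 78. → (96, 78)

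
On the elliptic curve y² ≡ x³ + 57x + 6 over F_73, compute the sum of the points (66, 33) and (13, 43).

(66, 33) + (13, 43). λ = (43 - 33)/(13 - 66) ≡ 10/20 mod 73. 20⁻¹ ≡ 11 (mod 73) since 20·11 = 220 ≡ 1, so λ ≡ 37.
  x = λ² - 66 - 13 = 1369 - 79 ≡ 49; y = λ·(66 - 49) - 33 ≡ 12. → (49, 12)

(49, 12)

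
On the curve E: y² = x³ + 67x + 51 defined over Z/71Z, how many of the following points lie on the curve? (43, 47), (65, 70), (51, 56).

(43, 47): 47² ≡ 8, rhs ≡ 8 → on.
(65, 70): 70² ≡ 1, rhs ≡ 1 → on.
(51, 56): 56² ≡ 12, rhs ≡ 12 → on.

3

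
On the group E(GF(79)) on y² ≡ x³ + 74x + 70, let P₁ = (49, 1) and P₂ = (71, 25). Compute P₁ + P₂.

(49, 1) + (71, 25). λ = (25 - 1)/(71 - 49) ≡ 24/22 mod 79. 22⁻¹ ≡ 18 (mod 79) since 22·18 = 396 ≡ 1, so λ ≡ 37.
  x = λ² - 49 - 71 = 1369 - 120 ≡ 64; y = λ·(49 - 64) - 1 ≡ 76. → (64, 76)

(64, 76)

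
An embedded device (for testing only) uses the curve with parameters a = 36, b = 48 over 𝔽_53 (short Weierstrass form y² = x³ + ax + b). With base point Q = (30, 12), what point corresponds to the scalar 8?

O

Double-and-add on 8 = (1000)₂. Start with Q = (30, 12) for the leading 1-bit.
double: tangent at (30, 12): λ = (3·30² + 36)/(2·12) ≡ 33/24. 24⁻¹ ≡ 42 (mod 53) since 24·42 = 1008 ≡ 1, so λ ≡ 33·42 ≡ 8.
  x = λ² - 30 - 30 = 64 - 60 ≡ 4; y = λ·(30 - 4) - 12 ≡ 37. → (4, 37)
double: tangent at (4, 37): λ = (3·4² + 36)/(2·37) ≡ 31/21. 21⁻¹ ≡ 48 (mod 53) since 21·48 = 1008 ≡ 1, so λ ≡ 31·48 ≡ 4.
  x = λ² - 4 - 4 = 16 - 8 ≡ 8; y = λ·(4 - 8) - 37 ≡ 0. → (8, 0)
double: (8, 0) + (8, 0): same x and y₁ ≡ -y₂, so the sum is O.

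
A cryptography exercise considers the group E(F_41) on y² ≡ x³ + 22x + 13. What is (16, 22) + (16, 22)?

tangent at (16, 22): λ = (3·16² + 22)/(2·22) ≡ 11/3. 3⁻¹ ≡ 14 (mod 41) since 3·14 = 42 ≡ 1, so λ ≡ 11·14 ≡ 31.
  x = λ² - 16 - 16 = 961 - 32 ≡ 27; y = λ·(16 - 27) - 22 ≡ 6. → (27, 6)

(27, 6)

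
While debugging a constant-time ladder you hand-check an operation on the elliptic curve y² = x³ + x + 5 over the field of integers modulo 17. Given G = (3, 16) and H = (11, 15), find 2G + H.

(5, 4)

First 2G:
Repeated addition: build up to 2G.
2G: tangent at (3, 16): λ = (3·3² + 1)/(2·16) ≡ 11/15. 15⁻¹ ≡ 8 (mod 17) since 15·8 = 120 ≡ 1, so λ ≡ 11·8 ≡ 3.
  x = λ² - 3 - 3 = 9 - 6 ≡ 3; y = λ·(3 - 3) - 16 ≡ 1. → (3, 1)
2G = (3, 1).
Finally 2G + H:
(3, 1) + (11, 15). λ = (15 - 1)/(11 - 3) ≡ 14/8 mod 17. 8⁻¹ ≡ 15 (mod 17), so λ ≡ 6.
  x = λ² - 3 - 11 = 36 - 14 ≡ 5; y = λ·(3 - 5) - 1 ≡ 4. → (5, 4)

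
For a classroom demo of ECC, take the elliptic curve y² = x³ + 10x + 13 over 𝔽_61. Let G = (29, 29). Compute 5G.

Repeated addition: build up to 5G.
2G: tangent at (29, 29): λ = (3·29² + 10)/(2·29) ≡ 32/58. 58⁻¹ ≡ 20 (mod 61) since 58·20 = 1160 ≡ 1, so λ ≡ 32·20 ≡ 30.
  x = λ² - 29 - 29 = 900 - 58 ≡ 49; y = λ·(29 - 49) - 29 ≡ 42. → (49, 42)
3G: (49, 42) + (29, 29). λ = (29 - 42)/(29 - 49) ≡ 48/41 mod 61. 41⁻¹ ≡ 3 (mod 61) since 41·3 = 123 ≡ 1, so λ ≡ 22.
  x = λ² - 49 - 29 = 484 - 78 ≡ 40; y = λ·(49 - 40) - 42 ≡ 34. → (40, 34)
4G: (40, 34) + (29, 29). λ = (29 - 34)/(29 - 40) ≡ 56/50 mod 61. 50⁻¹ ≡ 11 (mod 61) since 50·11 = 550 ≡ 1, so λ ≡ 6.
  x = λ² - 40 - 29 = 36 - 69 ≡ 28; y = λ·(40 - 28) - 34 ≡ 38. → (28, 38)
5G: (28, 38) + (29, 29). λ = (29 - 38)/(29 - 28) ≡ 52/1 mod 61. 1⁻¹ ≡ 1 (mod 61), so λ ≡ 52.
  x = λ² - 28 - 29 = 2704 - 57 ≡ 24; y = λ·(28 - 24) - 38 ≡ 48. → (24, 48)

(24, 48)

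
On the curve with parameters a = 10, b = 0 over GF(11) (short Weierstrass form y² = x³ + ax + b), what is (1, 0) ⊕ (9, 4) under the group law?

(4, 4)

(1, 0) + (9, 4). λ = (4 - 0)/(9 - 1) ≡ 4/8 mod 11. 8⁻¹ ≡ 7 (mod 11) since 8·7 = 56 ≡ 1, so λ ≡ 6.
  x = λ² - 1 - 9 = 36 - 10 ≡ 4; y = λ·(1 - 4) - 0 ≡ 4. → (4, 4)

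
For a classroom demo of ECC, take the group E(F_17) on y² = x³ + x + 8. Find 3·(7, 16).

(13, 5)

Write G = (7, 16).
Repeated addition: build up to 3G.
2G: tangent at (7, 16): λ = (3·7² + 1)/(2·16) ≡ 12/15. 15⁻¹ ≡ 8 (mod 17) since 15·8 = 120 ≡ 1, so λ ≡ 12·8 ≡ 11.
  x = λ² - 7 - 7 = 121 - 14 ≡ 5; y = λ·(7 - 5) - 16 ≡ 6. → (5, 6)
3G: (5, 6) + (7, 16). λ = (16 - 6)/(7 - 5) ≡ 10/2 mod 17. 2⁻¹ ≡ 9 (mod 17) since 2·9 = 18 ≡ 1, so λ ≡ 5.
  x = λ² - 5 - 7 = 25 - 12 ≡ 13; y = λ·(5 - 13) - 6 ≡ 5. → (13, 5)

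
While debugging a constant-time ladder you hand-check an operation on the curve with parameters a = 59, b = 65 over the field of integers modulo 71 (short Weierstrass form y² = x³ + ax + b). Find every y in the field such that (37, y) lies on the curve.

19, 52

x³ + 59x + 65 = 52901 ≡ 6 (mod 71).
Square roots of 6 mod 71: 19 and 52 (since 19² = 361 ≡ 6).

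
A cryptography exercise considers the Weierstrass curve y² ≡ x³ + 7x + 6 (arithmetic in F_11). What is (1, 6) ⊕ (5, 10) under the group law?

(6, 0)

(1, 6) + (5, 10). λ = (10 - 6)/(5 - 1) ≡ 4/4 mod 11. 4⁻¹ ≡ 3 (mod 11), so λ ≡ 1.
  x = λ² - 1 - 5 = 1 - 6 ≡ 6; y = λ·(1 - 6) - 6 ≡ 0. → (6, 0)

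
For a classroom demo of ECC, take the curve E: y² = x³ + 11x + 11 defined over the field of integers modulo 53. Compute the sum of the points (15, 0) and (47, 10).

(15, 0) + (47, 10). λ = (10 - 0)/(47 - 15) ≡ 10/32 mod 53. 32⁻¹ ≡ 5 (mod 53) since 32·5 = 160 ≡ 1, so λ ≡ 50.
  x = λ² - 15 - 47 = 2500 - 62 ≡ 0; y = λ·(15 - 0) - 0 ≡ 8. → (0, 8)

(0, 8)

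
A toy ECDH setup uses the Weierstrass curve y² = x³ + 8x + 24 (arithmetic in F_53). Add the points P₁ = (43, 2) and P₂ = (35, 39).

(32, 20)

(43, 2) + (35, 39). λ = (39 - 2)/(35 - 43) ≡ 37/45 mod 53. 45⁻¹ ≡ 33 (mod 53), so λ ≡ 2.
  x = λ² - 43 - 35 = 4 - 78 ≡ 32; y = λ·(43 - 32) - 2 ≡ 20. → (32, 20)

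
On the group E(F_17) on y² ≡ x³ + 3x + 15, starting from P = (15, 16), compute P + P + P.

Repeated addition: build up to 3P.
2P: tangent at (15, 16): λ = (3·15² + 3)/(2·16) ≡ 15/15. 15⁻¹ ≡ 8 (mod 17), so λ ≡ 15·8 ≡ 1.
  x = λ² - 15 - 15 = 1 - 30 ≡ 5; y = λ·(15 - 5) - 16 ≡ 11. → (5, 11)
3P: (5, 11) + (15, 16). λ = (16 - 11)/(15 - 5) ≡ 5/10 mod 17. 10⁻¹ ≡ 12 (mod 17) since 10·12 = 120 ≡ 1, so λ ≡ 9.
  x = λ² - 5 - 15 = 81 - 20 ≡ 10; y = λ·(5 - 10) - 11 ≡ 12. → (10, 12)

(10, 12)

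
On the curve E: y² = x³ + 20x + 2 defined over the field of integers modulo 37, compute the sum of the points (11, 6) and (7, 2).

(20, 22)

(11, 6) + (7, 2). λ = (2 - 6)/(7 - 11) ≡ 33/33 mod 37. 33⁻¹ ≡ 9 (mod 37), so λ ≡ 1.
  x = λ² - 11 - 7 = 1 - 18 ≡ 20; y = λ·(11 - 20) - 6 ≡ 22. → (20, 22)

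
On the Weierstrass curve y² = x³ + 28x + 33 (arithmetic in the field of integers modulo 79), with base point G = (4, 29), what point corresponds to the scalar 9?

(17, 45)

Double-and-add on 9 = (1001)₂. Start with G = (4, 29) for the leading 1-bit.
double: tangent at (4, 29): λ = (3·4² + 28)/(2·29) ≡ 76/58. 58⁻¹ ≡ 15 (mod 79) since 58·15 = 870 ≡ 1, so λ ≡ 76·15 ≡ 34.
  x = λ² - 4 - 4 = 1156 - 8 ≡ 42; y = λ·(4 - 42) - 29 ≡ 22. → (42, 22)
double: tangent at (42, 22): λ = (3·42² + 28)/(2·22) ≡ 27/44. 44⁻¹ ≡ 9 (mod 79), so λ ≡ 27·9 ≡ 6.
  x = λ² - 42 - 42 = 36 - 84 ≡ 31; y = λ·(42 - 31) - 22 ≡ 44. → (31, 44)
double: tangent at (31, 44): λ = (3·31² + 28)/(2·44) ≡ 67/9. 9⁻¹ ≡ 44 (mod 79) since 9·44 = 396 ≡ 1, so λ ≡ 67·44 ≡ 25.
  x = λ² - 31 - 31 = 625 - 62 ≡ 10; y = λ·(31 - 10) - 44 ≡ 7. → (10, 7)
add G: (10, 7) + (4, 29). λ = (29 - 7)/(4 - 10) ≡ 22/73 mod 79. 73⁻¹ ≡ 13 (mod 79) since 73·13 = 949 ≡ 1, so λ ≡ 49.
  x = λ² - 10 - 4 = 2401 - 14 ≡ 17; y = λ·(10 - 17) - 7 ≡ 45. → (17, 45)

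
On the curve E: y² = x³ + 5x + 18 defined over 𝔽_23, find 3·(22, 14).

(16, 13)

Write P = (22, 14).
Repeated addition: build up to 3P.
2P: tangent at (22, 14): λ = (3·22² + 5)/(2·14) ≡ 8/5. 5⁻¹ ≡ 14 (mod 23), so λ ≡ 8·14 ≡ 20.
  x = λ² - 22 - 22 = 400 - 44 ≡ 11; y = λ·(22 - 11) - 14 ≡ 22. → (11, 22)
3P: (11, 22) + (22, 14). λ = (14 - 22)/(22 - 11) ≡ 15/11 mod 23. 11⁻¹ ≡ 21 (mod 23), so λ ≡ 16.
  x = λ² - 11 - 22 = 256 - 33 ≡ 16; y = λ·(11 - 16) - 22 ≡ 13. → (16, 13)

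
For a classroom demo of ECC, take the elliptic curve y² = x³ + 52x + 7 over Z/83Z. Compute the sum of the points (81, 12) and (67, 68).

(81, 12) + (67, 68). λ = (68 - 12)/(67 - 81) ≡ 56/69 mod 83. 69⁻¹ ≡ 77 (mod 83) since 69·77 = 5313 ≡ 1, so λ ≡ 79.
  x = λ² - 81 - 67 = 6241 - 148 ≡ 34; y = λ·(81 - 34) - 12 ≡ 49. → (34, 49)

(34, 49)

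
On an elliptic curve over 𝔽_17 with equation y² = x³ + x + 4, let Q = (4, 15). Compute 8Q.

(4, 15)

Repeated addition: build up to 8Q.
2Q: tangent at (4, 15): λ = (3·4² + 1)/(2·15) ≡ 15/13. 13⁻¹ ≡ 4 (mod 17), so λ ≡ 15·4 ≡ 9.
  x = λ² - 4 - 4 = 81 - 8 ≡ 5; y = λ·(4 - 5) - 15 ≡ 10. → (5, 10)
3Q: (5, 10) + (4, 15). λ = (15 - 10)/(4 - 5) ≡ 5/16 mod 17. 16⁻¹ ≡ 16 (mod 17), so λ ≡ 12.
  x = λ² - 5 - 4 = 144 - 9 ≡ 16; y = λ·(5 - 16) - 10 ≡ 11. → (16, 11)
4Q: (16, 11) + (4, 15). λ = (15 - 11)/(4 - 16) ≡ 4/5 mod 17. 5⁻¹ ≡ 7 (mod 17), so λ ≡ 11.
  x = λ² - 16 - 4 = 121 - 20 ≡ 16; y = λ·(16 - 16) - 11 ≡ 6. → (16, 6)
5Q: (16, 6) + (4, 15). λ = (15 - 6)/(4 - 16) ≡ 9/5 mod 17. 5⁻¹ ≡ 7 (mod 17), so λ ≡ 12.
  x = λ² - 16 - 4 = 144 - 20 ≡ 5; y = λ·(16 - 5) - 6 ≡ 7. → (5, 7)
6Q: (5, 7) + (4, 15). λ = (15 - 7)/(4 - 5) ≡ 8/16 mod 17. 16⁻¹ ≡ 16 (mod 17) since 16·16 = 256 ≡ 1, so λ ≡ 9.
  x = λ² - 5 - 4 = 81 - 9 ≡ 4; y = λ·(5 - 4) - 7 ≡ 2. → (4, 2)
7Q: (4, 2) + (4, 15): same x and y₁ ≡ -y₂, so the sum is the point at infinity.
8Q: the point at infinity + (4, 15) = (4, 15) (identity).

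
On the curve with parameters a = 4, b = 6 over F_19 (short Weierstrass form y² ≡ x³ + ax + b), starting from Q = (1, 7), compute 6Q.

(7, 4)

Double-and-add on 6 = (110)₂. Start with Q = (1, 7) for the leading 1-bit.
double: tangent at (1, 7): λ = (3·1² + 4)/(2·7) ≡ 7/14. 14⁻¹ ≡ 15 (mod 19) since 14·15 = 210 ≡ 1, so λ ≡ 7·15 ≡ 10.
  x = λ² - 1 - 1 = 100 - 2 ≡ 3; y = λ·(1 - 3) - 7 ≡ 11. → (3, 11)
add Q: (3, 11) + (1, 7). λ = (7 - 11)/(1 - 3) ≡ 15/17 mod 19. 17⁻¹ ≡ 9 (mod 19), so λ ≡ 2.
  x = λ² - 3 - 1 = 4 - 4 ≡ 0; y = λ·(3 - 0) - 11 ≡ 14. → (0, 14)
double: tangent at (0, 14): λ = (3·0² + 4)/(2·14) ≡ 4/9. 9⁻¹ ≡ 17 (mod 19), so λ ≡ 4·17 ≡ 11.
  x = λ² - 0 - 0 = 121 - 0 ≡ 7; y = λ·(0 - 7) - 14 ≡ 4. → (7, 4)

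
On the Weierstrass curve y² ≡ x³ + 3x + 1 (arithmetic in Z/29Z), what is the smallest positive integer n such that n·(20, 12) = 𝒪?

2P: tangent at (20, 12): λ = (3·20² + 3)/(2·12) ≡ 14/24. 24⁻¹ ≡ 23 (mod 29), so λ ≡ 14·23 ≡ 3.
  x = λ² - 20 - 20 = 9 - 40 ≡ 27; y = λ·(20 - 27) - 12 ≡ 25. → (27, 25)
3P: (27, 25) + (20, 12). λ = (12 - 25)/(20 - 27) ≡ 16/22 mod 29. 22⁻¹ ≡ 4 (mod 29), so λ ≡ 6.
  x = λ² - 27 - 20 = 36 - 47 ≡ 18; y = λ·(27 - 18) - 25 ≡ 0. → (18, 0)
4P: (18, 0) + (20, 12). λ = (12 - 0)/(20 - 18) ≡ 12/2 mod 29. 2⁻¹ ≡ 15 (mod 29), so λ ≡ 6.
  x = λ² - 18 - 20 = 36 - 38 ≡ 27; y = λ·(18 - 27) - 0 ≡ 4. → (27, 4)
5P: (27, 4) + (20, 12). λ = (12 - 4)/(20 - 27) ≡ 8/22 mod 29. 22⁻¹ ≡ 4 (mod 29), so λ ≡ 3.
  x = λ² - 27 - 20 = 9 - 47 ≡ 20; y = λ·(27 - 20) - 4 ≡ 17. → (20, 17)
6P: (20, 17) + (20, 12): same x and y₁ ≡ -y₂, so the sum is 𝒪.
6P = 𝒪, so the order is 6.

6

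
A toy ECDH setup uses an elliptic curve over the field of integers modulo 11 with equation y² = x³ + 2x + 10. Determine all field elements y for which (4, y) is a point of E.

4, 7

x³ + 2x + 10 = 82 ≡ 5 (mod 11).
Square roots of 5 mod 11: 4 and 7 (since 4² = 16 ≡ 5).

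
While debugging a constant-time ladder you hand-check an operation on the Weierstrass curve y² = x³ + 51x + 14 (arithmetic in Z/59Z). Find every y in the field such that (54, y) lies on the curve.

none

x³ + 51x + 14 = 160232 ≡ 47 (mod 59).
47 is a non-residue mod 59; no y exists.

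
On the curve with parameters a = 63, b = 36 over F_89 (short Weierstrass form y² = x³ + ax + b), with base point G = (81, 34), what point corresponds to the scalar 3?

Repeated addition: build up to 3G.
2G: tangent at (81, 34): λ = (3·81² + 63)/(2·34) ≡ 77/68. 68⁻¹ ≡ 72 (mod 89) since 68·72 = 4896 ≡ 1, so λ ≡ 77·72 ≡ 26.
  x = λ² - 81 - 81 = 676 - 162 ≡ 69; y = λ·(81 - 69) - 34 ≡ 11. → (69, 11)
3G: (69, 11) + (81, 34). λ = (34 - 11)/(81 - 69) ≡ 23/12 mod 89. 12⁻¹ ≡ 52 (mod 89), so λ ≡ 39.
  x = λ² - 69 - 81 = 1521 - 150 ≡ 36; y = λ·(69 - 36) - 11 ≡ 30. → (36, 30)

(36, 30)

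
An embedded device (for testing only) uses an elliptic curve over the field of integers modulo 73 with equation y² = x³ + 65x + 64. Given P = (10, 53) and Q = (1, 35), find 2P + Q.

(21, 55)

First 2P:
Repeated addition: build up to 2P.
2P: tangent at (10, 53): λ = (3·10² + 65)/(2·53) ≡ 0/33. 33⁻¹ ≡ 31 (mod 73), so λ ≡ 0·31 ≡ 0.
  x = λ² - 10 - 10 = 0 - 20 ≡ 53; y = λ·(10 - 53) - 53 ≡ 20. → (53, 20)
2P = (53, 20).
Finally 2P + Q:
(53, 20) + (1, 35). λ = (35 - 20)/(1 - 53) ≡ 15/21 mod 73. 21⁻¹ ≡ 7 (mod 73) since 21·7 = 147 ≡ 1, so λ ≡ 32.
  x = λ² - 53 - 1 = 1024 - 54 ≡ 21; y = λ·(53 - 21) - 20 ≡ 55. → (21, 55)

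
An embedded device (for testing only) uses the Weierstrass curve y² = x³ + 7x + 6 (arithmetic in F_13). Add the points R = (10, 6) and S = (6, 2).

(11, 6)

(10, 6) + (6, 2). λ = (2 - 6)/(6 - 10) ≡ 9/9 mod 13. 9⁻¹ ≡ 3 (mod 13), so λ ≡ 1.
  x = λ² - 10 - 6 = 1 - 16 ≡ 11; y = λ·(10 - 11) - 6 ≡ 6. → (11, 6)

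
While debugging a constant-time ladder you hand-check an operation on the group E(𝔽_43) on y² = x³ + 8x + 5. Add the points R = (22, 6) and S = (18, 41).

(7, 24)

(22, 6) + (18, 41). λ = (41 - 6)/(18 - 22) ≡ 35/39 mod 43. 39⁻¹ ≡ 32 (mod 43), so λ ≡ 2.
  x = λ² - 22 - 18 = 4 - 40 ≡ 7; y = λ·(22 - 7) - 6 ≡ 24. → (7, 24)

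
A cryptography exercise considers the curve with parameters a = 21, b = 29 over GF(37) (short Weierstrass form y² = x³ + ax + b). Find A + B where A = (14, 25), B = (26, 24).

(14, 25) + (26, 24). λ = (24 - 25)/(26 - 14) ≡ 36/12 mod 37. 12⁻¹ ≡ 34 (mod 37) since 12·34 = 408 ≡ 1, so λ ≡ 3.
  x = λ² - 14 - 26 = 9 - 40 ≡ 6; y = λ·(14 - 6) - 25 ≡ 36. → (6, 36)

(6, 36)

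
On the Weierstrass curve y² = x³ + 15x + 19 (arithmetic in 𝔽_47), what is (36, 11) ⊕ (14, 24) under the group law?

(36, 11) + (14, 24). λ = (24 - 11)/(14 - 36) ≡ 13/25 mod 47. 25⁻¹ ≡ 32 (mod 47) since 25·32 = 800 ≡ 1, so λ ≡ 40.
  x = λ² - 36 - 14 = 1600 - 50 ≡ 46; y = λ·(36 - 46) - 11 ≡ 12. → (46, 12)

(46, 12)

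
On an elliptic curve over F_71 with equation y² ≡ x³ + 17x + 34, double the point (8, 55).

(65, 0)

tangent at (8, 55): λ = (3·8² + 17)/(2·55) ≡ 67/39. 39⁻¹ ≡ 51 (mod 71), so λ ≡ 67·51 ≡ 9.
  x = λ² - 8 - 8 = 81 - 16 ≡ 65; y = λ·(8 - 65) - 55 ≡ 0. → (65, 0)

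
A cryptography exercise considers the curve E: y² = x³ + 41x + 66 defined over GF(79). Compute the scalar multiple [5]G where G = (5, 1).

Double-and-add on 5 = (101)₂. Start with G = (5, 1) for the leading 1-bit.
double: tangent at (5, 1): λ = (3·5² + 41)/(2·1) ≡ 37/2. 2⁻¹ ≡ 40 (mod 79), so λ ≡ 37·40 ≡ 58.
  x = λ² - 5 - 5 = 3364 - 10 ≡ 36; y = λ·(5 - 36) - 1 ≡ 18. → (36, 18)
double: tangent at (36, 18): λ = (3·36² + 41)/(2·18) ≡ 58/36. 36⁻¹ ≡ 11 (mod 79), so λ ≡ 58·11 ≡ 6.
  x = λ² - 36 - 36 = 36 - 72 ≡ 43; y = λ·(36 - 43) - 18 ≡ 19. → (43, 19)
add G: (43, 19) + (5, 1). λ = (1 - 19)/(5 - 43) ≡ 61/41 mod 79. 41⁻¹ ≡ 27 (mod 79), so λ ≡ 67.
  x = λ² - 43 - 5 = 4489 - 48 ≡ 17; y = λ·(43 - 17) - 19 ≡ 64. → (17, 64)

(17, 64)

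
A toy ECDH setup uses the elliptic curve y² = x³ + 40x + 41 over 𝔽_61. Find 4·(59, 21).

Write P = (59, 21).
Double-and-add on 4 = (100)₂. Start with P = (59, 21) for the leading 1-bit.
double: tangent at (59, 21): λ = (3·59² + 40)/(2·21) ≡ 52/42. 42⁻¹ ≡ 16 (mod 61), so λ ≡ 52·16 ≡ 39.
  x = λ² - 59 - 59 = 1521 - 118 ≡ 0; y = λ·(59 - 0) - 21 ≡ 23. → (0, 23)
double: tangent at (0, 23): λ = (3·0² + 40)/(2·23) ≡ 40/46. 46⁻¹ ≡ 4 (mod 61) since 46·4 = 184 ≡ 1, so λ ≡ 40·4 ≡ 38.
  x = λ² - 0 - 0 = 1444 - 0 ≡ 41; y = λ·(0 - 41) - 23 ≡ 5. → (41, 5)

(41, 5)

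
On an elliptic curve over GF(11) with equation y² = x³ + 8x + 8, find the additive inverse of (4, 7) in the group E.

-(4, 7) = (4, -7 mod 11) = (4, 4).

(4, 4)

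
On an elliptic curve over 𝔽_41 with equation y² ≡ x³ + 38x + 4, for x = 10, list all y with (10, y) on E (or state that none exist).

20, 21

x³ + 38x + 4 = 1384 ≡ 31 (mod 41).
Square roots of 31 mod 41: 20 and 21 (since 20² = 400 ≡ 31).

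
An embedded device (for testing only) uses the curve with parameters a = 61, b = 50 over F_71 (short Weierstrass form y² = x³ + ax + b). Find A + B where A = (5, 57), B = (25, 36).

(65, 6)

(5, 57) + (25, 36). λ = (36 - 57)/(25 - 5) ≡ 50/20 mod 71. 20⁻¹ ≡ 32 (mod 71), so λ ≡ 38.
  x = λ² - 5 - 25 = 1444 - 30 ≡ 65; y = λ·(5 - 65) - 57 ≡ 6. → (65, 6)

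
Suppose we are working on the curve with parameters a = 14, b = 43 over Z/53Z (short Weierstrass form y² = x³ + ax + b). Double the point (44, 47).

tangent at (44, 47): λ = (3·44² + 14)/(2·47) ≡ 45/41. 41⁻¹ ≡ 22 (mod 53), so λ ≡ 45·22 ≡ 36.
  x = λ² - 44 - 44 = 1296 - 88 ≡ 42; y = λ·(44 - 42) - 47 ≡ 25. → (42, 25)

(42, 25)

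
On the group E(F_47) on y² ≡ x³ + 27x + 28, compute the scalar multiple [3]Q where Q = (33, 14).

Repeated addition: build up to 3Q.
2Q: tangent at (33, 14): λ = (3·33² + 27)/(2·14) ≡ 4/28. 28⁻¹ ≡ 42 (mod 47), so λ ≡ 4·42 ≡ 27.
  x = λ² - 33 - 33 = 729 - 66 ≡ 5; y = λ·(33 - 5) - 14 ≡ 37. → (5, 37)
3Q: (5, 37) + (33, 14). λ = (14 - 37)/(33 - 5) ≡ 24/28 mod 47. 28⁻¹ ≡ 42 (mod 47), so λ ≡ 21.
  x = λ² - 5 - 33 = 441 - 38 ≡ 27; y = λ·(5 - 27) - 37 ≡ 18. → (27, 18)

(27, 18)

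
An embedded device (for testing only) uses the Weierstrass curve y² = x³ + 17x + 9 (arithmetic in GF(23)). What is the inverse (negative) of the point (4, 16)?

(4, 7)

-(4, 16) = (4, -16 mod 23) = (4, 7).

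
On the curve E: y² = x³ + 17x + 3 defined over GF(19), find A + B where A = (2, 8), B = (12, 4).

(12, 15)

(2, 8) + (12, 4). λ = (4 - 8)/(12 - 2) ≡ 15/10 mod 19. 10⁻¹ ≡ 2 (mod 19) since 10·2 = 20 ≡ 1, so λ ≡ 11.
  x = λ² - 2 - 12 = 121 - 14 ≡ 12; y = λ·(2 - 12) - 8 ≡ 15. → (12, 15)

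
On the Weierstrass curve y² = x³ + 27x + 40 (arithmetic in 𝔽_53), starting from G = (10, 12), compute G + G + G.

(3, 25)

Repeated addition: build up to 3G.
2G: tangent at (10, 12): λ = (3·10² + 27)/(2·12) ≡ 9/24. 24⁻¹ ≡ 42 (mod 53), so λ ≡ 9·42 ≡ 7.
  x = λ² - 10 - 10 = 49 - 20 ≡ 29; y = λ·(10 - 29) - 12 ≡ 14. → (29, 14)
3G: (29, 14) + (10, 12). λ = (12 - 14)/(10 - 29) ≡ 51/34 mod 53. 34⁻¹ ≡ 39 (mod 53), so λ ≡ 28.
  x = λ² - 29 - 10 = 784 - 39 ≡ 3; y = λ·(29 - 3) - 14 ≡ 25. → (3, 25)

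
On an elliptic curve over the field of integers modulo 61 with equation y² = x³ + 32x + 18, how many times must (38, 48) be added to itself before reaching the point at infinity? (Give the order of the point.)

8

2P: tangent at (38, 48): λ = (3·38² + 32)/(2·48) ≡ 33/35. 35⁻¹ ≡ 7 (mod 61) since 35·7 = 245 ≡ 1, so λ ≡ 33·7 ≡ 48.
  x = λ² - 38 - 38 = 2304 - 76 ≡ 32; y = λ·(38 - 32) - 48 ≡ 57. → (32, 57)
3P: (32, 57) + (38, 48). λ = (48 - 57)/(38 - 32) ≡ 52/6 mod 61. 6⁻¹ ≡ 51 (mod 61) since 6·51 = 306 ≡ 1, so λ ≡ 29.
  x = λ² - 32 - 38 = 841 - 70 ≡ 39; y = λ·(32 - 39) - 57 ≡ 45. → (39, 45)
4P: (39, 45) + (38, 48). λ = (48 - 45)/(38 - 39) ≡ 3/60 mod 61. 60⁻¹ ≡ 60 (mod 61) since 60·60 = 3600 ≡ 1, so λ ≡ 58.
  x = λ² - 39 - 38 = 3364 - 77 ≡ 54; y = λ·(39 - 54) - 45 ≡ 0. → (54, 0)
5P: (54, 0) + (38, 48). λ = (48 - 0)/(38 - 54) ≡ 48/45 mod 61. 45⁻¹ ≡ 19 (mod 61), so λ ≡ 58.
  x = λ² - 54 - 38 = 3364 - 92 ≡ 39; y = λ·(54 - 39) - 0 ≡ 16. → (39, 16)
6P: (39, 16) + (38, 48). λ = (48 - 16)/(38 - 39) ≡ 32/60 mod 61. 60⁻¹ ≡ 60 (mod 61) since 60·60 = 3600 ≡ 1, so λ ≡ 29.
  x = λ² - 39 - 38 = 841 - 77 ≡ 32; y = λ·(39 - 32) - 16 ≡ 4. → (32, 4)
7P: (32, 4) + (38, 48). λ = (48 - 4)/(38 - 32) ≡ 44/6 mod 61. 6⁻¹ ≡ 51 (mod 61), so λ ≡ 48.
  x = λ² - 32 - 38 = 2304 - 70 ≡ 38; y = λ·(32 - 38) - 4 ≡ 13. → (38, 13)
8P: (38, 13) + (38, 48): same x and y₁ ≡ -y₂, so the sum is the point at infinity.
8P = the point at infinity, so the order is 8.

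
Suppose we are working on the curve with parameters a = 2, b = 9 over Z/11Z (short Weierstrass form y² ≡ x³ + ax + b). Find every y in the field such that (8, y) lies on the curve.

3, 8

x³ + 2x + 9 = 537 ≡ 9 (mod 11).
Square roots of 9 mod 11: 3 and 8 (since 3² = 9 ≡ 9).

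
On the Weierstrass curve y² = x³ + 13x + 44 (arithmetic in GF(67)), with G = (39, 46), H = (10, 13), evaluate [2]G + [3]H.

(7, 3)

First 2G:
Repeated addition: build up to 2G.
2G: tangent at (39, 46): λ = (3·39² + 13)/(2·46) ≡ 20/25. 25⁻¹ ≡ 59 (mod 67) since 25·59 = 1475 ≡ 1, so λ ≡ 20·59 ≡ 41.
  x = λ² - 39 - 39 = 1681 - 78 ≡ 62; y = λ·(39 - 62) - 46 ≡ 16. → (62, 16)
2G = (62, 16).
Next 3H:
Repeated addition: build up to 3H.
2H: tangent at (10, 13): λ = (3·10² + 13)/(2·13) ≡ 45/26. 26⁻¹ ≡ 49 (mod 67) since 26·49 = 1274 ≡ 1, so λ ≡ 45·49 ≡ 61.
  x = λ² - 10 - 10 = 3721 - 20 ≡ 16; y = λ·(10 - 16) - 13 ≡ 23. → (16, 23)
3H: (16, 23) + (10, 13). λ = (13 - 23)/(10 - 16) ≡ 57/61 mod 67. 61⁻¹ ≡ 11 (mod 67), so λ ≡ 24.
  x = λ² - 16 - 10 = 576 - 26 ≡ 14; y = λ·(16 - 14) - 23 ≡ 25. → (14, 25)
3H = (14, 25).
Finally 2G + 3H:
(62, 16) + (14, 25). λ = (25 - 16)/(14 - 62) ≡ 9/19 mod 67. 19⁻¹ ≡ 60 (mod 67), so λ ≡ 4.
  x = λ² - 62 - 14 = 16 - 76 ≡ 7; y = λ·(62 - 7) - 16 ≡ 3. → (7, 3)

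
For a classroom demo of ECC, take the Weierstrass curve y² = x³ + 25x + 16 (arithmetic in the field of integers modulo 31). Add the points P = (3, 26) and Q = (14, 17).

(18, 6)

(3, 26) + (14, 17). λ = (17 - 26)/(14 - 3) ≡ 22/11 mod 31. 11⁻¹ ≡ 17 (mod 31), so λ ≡ 2.
  x = λ² - 3 - 14 = 4 - 17 ≡ 18; y = λ·(3 - 18) - 26 ≡ 6. → (18, 6)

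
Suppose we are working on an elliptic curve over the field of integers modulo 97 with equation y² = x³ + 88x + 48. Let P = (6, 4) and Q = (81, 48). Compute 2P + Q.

First 2P:
Repeated addition: build up to 2P.
2P: tangent at (6, 4): λ = (3·6² + 88)/(2·4) ≡ 2/8. 8⁻¹ ≡ 85 (mod 97), so λ ≡ 2·85 ≡ 73.
  x = λ² - 6 - 6 = 5329 - 12 ≡ 79; y = λ·(6 - 79) - 4 ≡ 2. → (79, 2)
2P = (79, 2).
Finally 2P + Q:
(79, 2) + (81, 48). λ = (48 - 2)/(81 - 79) ≡ 46/2 mod 97. 2⁻¹ ≡ 49 (mod 97) since 2·49 = 98 ≡ 1, so λ ≡ 23.
  x = λ² - 79 - 81 = 529 - 160 ≡ 78; y = λ·(79 - 78) - 2 ≡ 21. → (78, 21)

(78, 21)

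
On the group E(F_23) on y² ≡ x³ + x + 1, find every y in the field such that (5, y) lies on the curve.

x³ + 1x + 1 = 131 ≡ 16 (mod 23).
Square roots of 16 mod 23: 4 and 19 (since 4² = 16 ≡ 16).

4, 19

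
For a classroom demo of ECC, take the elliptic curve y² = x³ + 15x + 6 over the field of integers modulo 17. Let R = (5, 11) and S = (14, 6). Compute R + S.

(13, 1)

(5, 11) + (14, 6). λ = (6 - 11)/(14 - 5) ≡ 12/9 mod 17. 9⁻¹ ≡ 2 (mod 17), so λ ≡ 7.
  x = λ² - 5 - 14 = 49 - 19 ≡ 13; y = λ·(5 - 13) - 11 ≡ 1. → (13, 1)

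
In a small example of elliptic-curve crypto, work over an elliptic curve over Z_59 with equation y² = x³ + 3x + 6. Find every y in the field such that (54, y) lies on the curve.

none

x³ + 3x + 6 = 157632 ≡ 43 (mod 59).
43 is a non-residue mod 59; no y exists.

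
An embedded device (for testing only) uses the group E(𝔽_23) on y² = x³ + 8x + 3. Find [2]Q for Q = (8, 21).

(0, 16)

tangent at (8, 21): λ = (3·8² + 8)/(2·21) ≡ 16/19. 19⁻¹ ≡ 17 (mod 23), so λ ≡ 16·17 ≡ 19.
  x = λ² - 8 - 8 = 361 - 16 ≡ 0; y = λ·(8 - 0) - 21 ≡ 16. → (0, 16)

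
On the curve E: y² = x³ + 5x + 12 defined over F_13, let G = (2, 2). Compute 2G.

tangent at (2, 2): λ = (3·2² + 5)/(2·2) ≡ 4/4. 4⁻¹ ≡ 10 (mod 13), so λ ≡ 4·10 ≡ 1.
  x = λ² - 2 - 2 = 1 - 4 ≡ 10; y = λ·(2 - 10) - 2 ≡ 3. → (10, 3)

(10, 3)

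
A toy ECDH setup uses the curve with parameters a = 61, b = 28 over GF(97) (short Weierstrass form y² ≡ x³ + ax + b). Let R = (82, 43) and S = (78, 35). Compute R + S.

(38, 45)

(82, 43) + (78, 35). λ = (35 - 43)/(78 - 82) ≡ 89/93 mod 97. 93⁻¹ ≡ 24 (mod 97) since 93·24 = 2232 ≡ 1, so λ ≡ 2.
  x = λ² - 82 - 78 = 4 - 160 ≡ 38; y = λ·(82 - 38) - 43 ≡ 45. → (38, 45)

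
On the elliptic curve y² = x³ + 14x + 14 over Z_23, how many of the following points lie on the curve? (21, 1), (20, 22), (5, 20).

(21, 1): 1² ≡ 1, rhs ≡ 1 → on.
(20, 22): 22² ≡ 1, rhs ≡ 14 → off.
(5, 20): 20² ≡ 9, rhs ≡ 2 → off.

1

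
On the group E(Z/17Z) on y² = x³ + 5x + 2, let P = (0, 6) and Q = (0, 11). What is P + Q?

O

The two points share x = 0 and their y-coordinates satisfy 6 + 11 ≡ 0 (mod 17), so they are inverses. Their sum is 𝒪.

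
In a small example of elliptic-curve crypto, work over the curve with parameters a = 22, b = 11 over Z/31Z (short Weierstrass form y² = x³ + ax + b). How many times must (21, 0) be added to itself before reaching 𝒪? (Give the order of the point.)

2

2P: (21, 0) + (21, 0): same x and y₁ ≡ -y₂, so the sum is 𝒪.
2P = 𝒪, so the order is 2.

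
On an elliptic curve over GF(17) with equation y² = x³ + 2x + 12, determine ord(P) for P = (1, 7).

2P: tangent at (1, 7): λ = (3·1² + 2)/(2·7) ≡ 5/14. 14⁻¹ ≡ 11 (mod 17) since 14·11 = 154 ≡ 1, so λ ≡ 5·11 ≡ 4.
  x = λ² - 1 - 1 = 16 - 2 ≡ 14; y = λ·(1 - 14) - 7 ≡ 9. → (14, 9)
3P: (14, 9) + (1, 7). λ = (7 - 9)/(1 - 14) ≡ 15/4 mod 17. 4⁻¹ ≡ 13 (mod 17), so λ ≡ 8.
  x = λ² - 14 - 1 = 64 - 15 ≡ 15; y = λ·(14 - 15) - 9 ≡ 0. → (15, 0)
4P: (15, 0) + (1, 7). λ = (7 - 0)/(1 - 15) ≡ 7/3 mod 17. 3⁻¹ ≡ 6 (mod 17) since 3·6 = 18 ≡ 1, so λ ≡ 8.
  x = λ² - 15 - 1 = 64 - 16 ≡ 14; y = λ·(15 - 14) - 0 ≡ 8. → (14, 8)
5P: (14, 8) + (1, 7). λ = (7 - 8)/(1 - 14) ≡ 16/4 mod 17. 4⁻¹ ≡ 13 (mod 17), so λ ≡ 4.
  x = λ² - 14 - 1 = 16 - 15 ≡ 1; y = λ·(14 - 1) - 8 ≡ 10. → (1, 10)
6P: (1, 10) + (1, 7): same x and y₁ ≡ -y₂, so the sum is O.
6P = O, so the order is 6.

6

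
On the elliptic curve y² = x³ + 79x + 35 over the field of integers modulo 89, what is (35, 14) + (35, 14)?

(72, 3)

tangent at (35, 14): λ = (3·35² + 79)/(2·14) ≡ 16/28. 28⁻¹ ≡ 35 (mod 89), so λ ≡ 16·35 ≡ 26.
  x = λ² - 35 - 35 = 676 - 70 ≡ 72; y = λ·(35 - 72) - 14 ≡ 3. → (72, 3)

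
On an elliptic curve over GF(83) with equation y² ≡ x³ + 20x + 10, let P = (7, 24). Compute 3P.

Repeated addition: build up to 3P.
2P: tangent at (7, 24): λ = (3·7² + 20)/(2·24) ≡ 1/48. 48⁻¹ ≡ 64 (mod 83) since 48·64 = 3072 ≡ 1, so λ ≡ 1·64 ≡ 64.
  x = λ² - 7 - 7 = 4096 - 14 ≡ 15; y = λ·(7 - 15) - 24 ≡ 45. → (15, 45)
3P: (15, 45) + (7, 24). λ = (24 - 45)/(7 - 15) ≡ 62/75 mod 83. 75⁻¹ ≡ 31 (mod 83) since 75·31 = 2325 ≡ 1, so λ ≡ 13.
  x = λ² - 15 - 7 = 169 - 22 ≡ 64; y = λ·(15 - 64) - 45 ≡ 65. → (64, 65)

(64, 65)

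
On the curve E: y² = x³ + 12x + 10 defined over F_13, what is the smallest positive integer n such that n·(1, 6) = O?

8

2P: tangent at (1, 6): λ = (3·1² + 12)/(2·6) ≡ 2/12. 12⁻¹ ≡ 12 (mod 13) since 12·12 = 144 ≡ 1, so λ ≡ 2·12 ≡ 11.
  x = λ² - 1 - 1 = 121 - 2 ≡ 2; y = λ·(1 - 2) - 6 ≡ 9. → (2, 9)
3P: (2, 9) + (1, 6). λ = (6 - 9)/(1 - 2) ≡ 10/12 mod 13. 12⁻¹ ≡ 12 (mod 13), so λ ≡ 3.
  x = λ² - 2 - 1 = 9 - 3 ≡ 6; y = λ·(2 - 6) - 9 ≡ 5. → (6, 5)
4P: (6, 5) + (1, 6). λ = (6 - 5)/(1 - 6) ≡ 1/8 mod 13. 8⁻¹ ≡ 5 (mod 13), so λ ≡ 5.
  x = λ² - 6 - 1 = 25 - 7 ≡ 5; y = λ·(6 - 5) - 5 ≡ 0. → (5, 0)
5P: (5, 0) + (1, 6). λ = (6 - 0)/(1 - 5) ≡ 6/9 mod 13. 9⁻¹ ≡ 3 (mod 13) since 9·3 = 27 ≡ 1, so λ ≡ 5.
  x = λ² - 5 - 1 = 25 - 6 ≡ 6; y = λ·(5 - 6) - 0 ≡ 8. → (6, 8)
6P: (6, 8) + (1, 6). λ = (6 - 8)/(1 - 6) ≡ 11/8 mod 13. 8⁻¹ ≡ 5 (mod 13), so λ ≡ 3.
  x = λ² - 6 - 1 = 9 - 7 ≡ 2; y = λ·(6 - 2) - 8 ≡ 4. → (2, 4)
7P: (2, 4) + (1, 6). λ = (6 - 4)/(1 - 2) ≡ 2/12 mod 13. 12⁻¹ ≡ 12 (mod 13), so λ ≡ 11.
  x = λ² - 2 - 1 = 121 - 3 ≡ 1; y = λ·(2 - 1) - 4 ≡ 7. → (1, 7)
8P: (1, 7) + (1, 6): same x and y₁ ≡ -y₂, so the sum is O.
8P = O, so the order is 8.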